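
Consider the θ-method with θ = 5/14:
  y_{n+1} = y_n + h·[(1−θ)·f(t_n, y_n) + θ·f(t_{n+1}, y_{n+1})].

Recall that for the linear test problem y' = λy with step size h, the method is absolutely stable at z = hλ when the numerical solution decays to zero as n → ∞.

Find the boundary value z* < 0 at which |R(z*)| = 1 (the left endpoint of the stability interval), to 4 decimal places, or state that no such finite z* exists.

Set f=λy, z=hλ:
  y_{n+1} = y_n + z·[9/14·y_n + 5/14·y_{n+1}] ⇒ (1 − 5/14z)y_{n+1} = (1 + 9/14z)y_n
  Hence R(z) = (1 + 9/14z)/(1 − 5/14z).

Boundary: |R(x)|=1, x<0.
x=-0.72: |R|=0.4273
R=−1: 1+9/14x = −1+5/14x ⇒ -2/7x=2 ⇒ x=2/(-2/7)=-7.0000
Confirm numerically:
  x=-6.447: |R|=0.95216 <1
  x=-3.507: |R|=0.55694 <1
  x=-3.413: |R|=0.53813 <1
  x=-3.103: |R|=0.47186 <1
  x=-7.568: |R|=1.04383 >1
  x=-7.466: |R|=1.03631 >1
  x=-7.405: |R|=1.03175 >1
Stable set (-7.0000, 0).

left endpoint -7.0000.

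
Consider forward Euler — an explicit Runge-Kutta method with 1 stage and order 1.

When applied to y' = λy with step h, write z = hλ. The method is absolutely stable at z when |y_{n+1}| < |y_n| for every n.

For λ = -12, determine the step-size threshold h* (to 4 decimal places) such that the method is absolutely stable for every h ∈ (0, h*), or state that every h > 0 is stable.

On y'=λy, z=hλ:
  order 1, 1-stage ⇒ R(z)=1+z
  (e.g. R(-0.69)=0.31000, |R|=0.31000)

Need |R(x)|<1, x<0.
x=-0.69: |R|=0.3100
|R(-1.93)|=0.9300 |R(-1.16)|=0.1600 |R(-0.54)|=0.4600
Bisect:
  x_lo=-2.6454 |R|=1.6454  x_hi=-0.2485 |R|=0.7515
  mid=-1.44698 |R|=0.44698 →hi
  mid=-2.04621 |R|=1.04621 →lo
  mid=-1.74660 |R|=0.74660 →hi
  mid=-1.89640 |R|=0.89640 →hi
  mid=-1.97131 |R|=0.97131 →hi
  mid=-2.00876 |R|=1.00876 →lo
  mid=-1.99003 |R|=0.99003 →hi
  ...
  [-2.00013,-1.99998] ⇒ x*=-2.0000
Interval (-2.0000, 0).

(-2.0000,0); λ=-12 ⇒ h* = 0.1667.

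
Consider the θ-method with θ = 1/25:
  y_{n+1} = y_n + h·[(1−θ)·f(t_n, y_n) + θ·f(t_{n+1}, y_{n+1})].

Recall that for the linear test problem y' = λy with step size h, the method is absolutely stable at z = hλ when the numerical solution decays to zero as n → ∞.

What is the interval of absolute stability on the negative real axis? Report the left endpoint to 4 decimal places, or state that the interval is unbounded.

With y'=λy (z=hλ):
  y_{n+1} = y_n + z·[24/25·y_n + 1/25·y_{n+1}] ⇒ (1 − 1/25z)y_{n+1} = (1 + 24/25z)y_n
  Hence R(z) = (1 + 24/25z)/(1 − 1/25z).

Boundary: |R(x)|=1, x<0.
x=-1.1: |R|=0.0536
R=−1: 1+24/25x = −1+1/25x ⇒ -23/25x=2 ⇒ x=2/(-23/25)=-2.1739
Confirm numerically:
  x=-1.592: |R|=0.49669 <1
  x=-1.403: |R|=0.32845 <1
  x=-1.258: |R|=0.19773 <1
  x=-1.241: |R|=0.18231 <1
  x=-2.488: |R|=1.26281 >1
  x=-2.407: |R|=1.19561 >1
Stable set (-2.1739, 0).

(-2.1739, 0).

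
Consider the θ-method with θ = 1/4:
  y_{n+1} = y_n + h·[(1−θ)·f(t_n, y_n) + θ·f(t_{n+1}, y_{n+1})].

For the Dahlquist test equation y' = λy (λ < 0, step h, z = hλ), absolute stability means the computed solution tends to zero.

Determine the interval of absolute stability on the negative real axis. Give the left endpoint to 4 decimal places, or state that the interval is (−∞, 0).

z∈(-4.0000,0).

Test eqn y'=λy, z=hλ:
  y_{n+1} = y_n + z·[3/4·y_n + 1/4·y_{n+1}] ⇒ (1 − 1/4z)y_{n+1} = (1 + 3/4z)y_n
  so R(z) = (1 + 3/4z)/(1 − 1/4z).

Need |R(x)|<1, x<0.
x=-0.67: |R|=0.4261
R=−1: 1+3/4x = −1+1/4x ⇒ -1/2x=2 ⇒ x=2/(-1/2)=-4.0000
Confirm numerically:
  x=-3.804: |R|=0.94977 <1
  x=-3.207: |R|=0.77994 <1
  x=-2.069: |R|=0.36365 <1
  x=-1.918: |R|=0.29638 <1
  x=-4.392: |R|=1.09342 >1
  x=-4.360: |R|=1.08612 >1
  x=-4.265: |R|=1.06413 >1
Stable set (-4.0000, 0).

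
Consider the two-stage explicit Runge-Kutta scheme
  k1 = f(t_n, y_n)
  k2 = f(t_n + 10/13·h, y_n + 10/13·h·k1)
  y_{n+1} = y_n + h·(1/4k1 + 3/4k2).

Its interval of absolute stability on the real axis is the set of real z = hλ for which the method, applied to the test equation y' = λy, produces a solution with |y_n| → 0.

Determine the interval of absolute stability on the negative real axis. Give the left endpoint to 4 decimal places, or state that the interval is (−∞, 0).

(-1.7333, 0).

With y'=λy (z=hλ):
  k1=λy_n ⇒ h·k1=z·y_n;  k2=λ(1+10/13z)y_n ⇒ h·k2=z(1+10/13z)y_n
  y_{n+1}/y_n = 1 + 1/4z + 3/4z(1+10/13z) = 1 + z + 15/26z²
  R(z) = 1 + z + 15/26z².

Solve |R(x)|<1 on ℝ⁻.
x=-0.96: |R|=0.5717
R=1: x+15/26x²=0 ⇒ x=−26/15=-1.7333; min R=1−1/(4·15/26)=0.5667>−1
Confirm numerically:
  x=-1.685: |R|=0.95301 <1
  x=-1.152: |R|=0.61364 <1
  x=-1.019: |R|=0.58005 <1
  x=-0.835: |R|=0.56725 <1
  x=-2.304: |R|=1.75855 >1
  x=-2.181: |R|=1.56329 >1
  x=-1.957: |R|=1.25253 >1
Stable set (-1.7333, 0).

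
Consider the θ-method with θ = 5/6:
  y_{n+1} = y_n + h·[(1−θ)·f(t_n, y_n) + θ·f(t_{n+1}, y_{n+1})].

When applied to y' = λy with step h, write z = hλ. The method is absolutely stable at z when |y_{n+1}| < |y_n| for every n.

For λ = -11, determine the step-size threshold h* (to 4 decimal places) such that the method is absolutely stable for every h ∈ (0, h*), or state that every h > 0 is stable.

unbounded; (−∞, 0). Any h>0 works for λ=-11.

With y'=λy (z=hλ):
  y_{n+1} = y_n + z·[1/6·y_n + 5/6·y_{n+1}] ⇒ (1 − 5/6z)y_{n+1} = (1 + 1/6z)y_n
  Hence R(z) = (1 + 1/6z)/(1 − 5/6z).

Need |R(x)|<1, x<0.
x=-0.62: |R|=0.5912
x=-2: |R|=0.2500
x=-10: |R|=0.0714
x=-100: |R|=0.1858
θ=5/6≥1/2 ⇒ |1+1/6x|<|1−5/6x| ∀x<0 ⇒ interval (−∞,0).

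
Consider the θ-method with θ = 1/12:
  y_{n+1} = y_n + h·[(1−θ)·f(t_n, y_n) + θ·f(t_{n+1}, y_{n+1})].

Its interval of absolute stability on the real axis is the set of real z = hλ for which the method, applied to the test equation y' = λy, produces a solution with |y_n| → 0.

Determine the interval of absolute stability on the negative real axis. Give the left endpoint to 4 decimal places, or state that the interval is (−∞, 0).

(-2.4000, 0).

Set f=λy, z=hλ:
  y_{n+1} = y_n + z·[11/12·y_n + 1/12·y_{n+1}] ⇒ (1 − 1/12z)y_{n+1} = (1 + 11/12z)y_n
  R(z) = (1 + 11/12z)/(1 − 1/12z).

Find x<0 with |R(x)|<1.
x=-0.47: |R|=0.5477
R=−1: 1+11/12x = −1+1/12x ⇒ -5/6x=2 ⇒ x=2/(-5/6)=-2.4000
Confirm numerically:
  x=-2.085: |R|=0.77636 <1
  x=-2.036: |R|=0.74067 <1
  x=-1.634: |R|=0.43817 <1
  x=-1.065: |R|=0.02181 <1
  x=-2.525: |R|=1.08606 >1
  x=-2.486: |R|=1.05937 >1
  x=-2.428: |R|=1.01941 >1
Stable set (-2.4000, 0).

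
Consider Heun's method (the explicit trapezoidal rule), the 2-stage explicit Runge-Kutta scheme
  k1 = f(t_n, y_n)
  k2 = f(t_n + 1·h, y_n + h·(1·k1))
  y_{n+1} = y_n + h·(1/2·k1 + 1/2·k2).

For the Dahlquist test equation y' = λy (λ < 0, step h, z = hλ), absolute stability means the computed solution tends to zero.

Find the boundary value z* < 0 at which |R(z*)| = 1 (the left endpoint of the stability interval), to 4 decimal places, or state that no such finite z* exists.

z* = -2.0000.

With y'=λy (z=hλ):
  order 2, 2-stage ⇒ R(z)=1+z+z^2/2
  (e.g. R(-0.81)=0.51805, |R|=0.51805)

Need |R(x)|<1, x<0.
x=-0.81: |R|=0.5181
|R(-1.47)|=0.6104 |R(-1.05)|=0.5012 |R(-0.56)|=0.5968
Bisect:
  x_lo=-2.5562 |R|=1.7109  x_hi=-0.2205 |R|=0.8038
  mid=-1.38834 |R|=0.57540 →hi
  mid=-1.97227 |R|=0.97265 →hi
  mid=-2.26423 |R|=1.29914 →lo
  mid=-2.11825 |R|=1.12524 →lo
  mid=-2.04526 |R|=1.04628 →lo
  mid=-2.00876 |R|=1.00880 →lo
  mid=-1.99051 |R|=0.99056 →hi
  mid=-1.99964 |R|=0.99964 →hi
  mid=-2.00420 |R|=1.00421 →lo
  ...
  [-2.00007,-1.99992] ⇒ x*=-2.0000
So |R|<1 on (-2.0000, 0).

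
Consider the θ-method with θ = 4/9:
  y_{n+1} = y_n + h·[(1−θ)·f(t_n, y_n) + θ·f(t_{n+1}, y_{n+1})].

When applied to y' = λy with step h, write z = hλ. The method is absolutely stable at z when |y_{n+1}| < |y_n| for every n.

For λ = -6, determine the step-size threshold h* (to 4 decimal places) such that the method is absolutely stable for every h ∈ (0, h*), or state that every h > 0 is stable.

(-18.0000,0); λ=-6 ⇒ h* = (18)/6 = 3.0000.

Set f=λy, z=hλ:
  y_{n+1} = y_n + z·[5/9·y_n + 4/9·y_{n+1}] ⇒ (1 − 4/9z)y_{n+1} = (1 + 5/9z)y_n
  Hence R(z) = (1 + 5/9z)/(1 − 4/9z).

Boundary: |R(x)|=1, x<0.
x=-0.47: |R|=0.6112
R=−1: 1+5/9x = −1+4/9x ⇒ -1/9x=2 ⇒ x=2/(-1/9)=-18.0000
Confirm numerically:
  x=-16.823: |R|=0.98457 <1
  x=-16.637: |R|=0.98196 <1
  x=-10.737: |R|=0.86019 <1
  x=-10.207: |R|=0.84360 <1
  x=-18.587: |R|=1.00704 >1
  x=-18.238: |R|=1.00290 >1
So |R|<1 on (-18.0000, 0).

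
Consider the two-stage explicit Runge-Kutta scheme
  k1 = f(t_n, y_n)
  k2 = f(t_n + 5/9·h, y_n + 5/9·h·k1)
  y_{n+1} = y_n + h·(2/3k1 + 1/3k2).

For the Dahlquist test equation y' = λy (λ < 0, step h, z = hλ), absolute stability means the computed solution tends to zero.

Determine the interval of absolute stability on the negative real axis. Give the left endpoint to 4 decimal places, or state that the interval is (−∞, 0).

Test eqn y'=λy, z=hλ:
  k1=λy_n ⇒ h·k1=z·y_n;  k2=λ(1+5/9z)y_n ⇒ h·k2=z(1+5/9z)y_n
  y_{n+1}/y_n = 1 + 2/3z + 1/3z(1+5/9z) = 1 + z + 5/27z²
  so R(z) = 1 + z + 5/27z².

Solve |R(x)|<1 on ℝ⁻.
x=-1.11: |R|=0.1182
R=1: x+5/27x²=0 ⇒ x=−27/5=-5.4000; min R=1−1/(4·5/27)=-0.3500>−1
Confirm numerically:
  x=-4.142: |R|=0.03507 <1
  x=-3.020: |R|=0.33104 <1
  x=-2.895: |R|=0.34296 <1
  x=-5.858: |R|=1.49685 >1
  x=-5.690: |R|=1.30557 >1
So |R|<1 on (-5.4000, 0).

(-5.4000, 0).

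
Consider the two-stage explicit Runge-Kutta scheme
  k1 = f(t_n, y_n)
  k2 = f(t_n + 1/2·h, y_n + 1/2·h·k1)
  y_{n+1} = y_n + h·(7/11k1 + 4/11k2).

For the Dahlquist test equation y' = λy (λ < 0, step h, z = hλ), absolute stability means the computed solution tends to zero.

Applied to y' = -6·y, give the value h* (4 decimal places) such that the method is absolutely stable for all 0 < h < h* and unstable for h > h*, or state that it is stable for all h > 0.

(-5.5000,0); λ=-6 ⇒ h* = (11/2)/6 = 0.9167.

Test eqn y'=λy, z=hλ:
  k1=λy_n ⇒ h·k1=z·y_n;  k2=λ(1+1/2z)y_n ⇒ h·k2=z(1+1/2z)y_n
  y_{n+1}/y_n = 1 + 7/11z + 4/11z(1+1/2z) = 1 + z + 2/11z²
  so R(z) = 1 + z + 2/11z².

Find x<0 with |R(x)|<1.
x=-1.59: |R|=0.1303
R=1: x+2/11x²=0 ⇒ x=−11/2=-5.5000; min R=1−1/(4·2/11)=-0.3750>−1
Confirm numerically:
  x=-5.450: |R|=0.95045 <1
  x=-5.178: |R|=0.69685 <1
  x=-4.802: |R|=0.39058 <1
  x=-2.758: |R|=0.37499 <1
  x=-5.940: |R|=1.47520 >1
  x=-5.560: |R|=1.06065 >1
Interval (-5.5000, 0).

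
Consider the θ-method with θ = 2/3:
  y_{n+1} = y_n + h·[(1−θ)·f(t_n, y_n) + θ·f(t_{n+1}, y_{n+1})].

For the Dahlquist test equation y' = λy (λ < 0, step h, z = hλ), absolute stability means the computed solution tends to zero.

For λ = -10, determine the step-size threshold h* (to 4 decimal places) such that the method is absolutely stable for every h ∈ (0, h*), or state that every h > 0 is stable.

(−∞, 0) — no finite endpoint. Any h>0 works for λ=-10.

Set f=λy, z=hλ:
  y_{n+1} = y_n + z·[1/3·y_n + 2/3·y_{n+1}] ⇒ (1 − 2/3z)y_{n+1} = (1 + 1/3z)y_n
  ⇒ R(z) = (1 + 1/3z)/(1 − 2/3z).

Solve |R(x)|<1 on ℝ⁻.
x=-1.69: |R|=0.2053
x=-2: |R|=0.1429
x=-10: |R|=0.3043
x=-100: |R|=0.4778
θ=2/3≥1/2 ⇒ |1+1/3x|<|1−2/3x| ∀x<0 ⇒ interval (−∞,0).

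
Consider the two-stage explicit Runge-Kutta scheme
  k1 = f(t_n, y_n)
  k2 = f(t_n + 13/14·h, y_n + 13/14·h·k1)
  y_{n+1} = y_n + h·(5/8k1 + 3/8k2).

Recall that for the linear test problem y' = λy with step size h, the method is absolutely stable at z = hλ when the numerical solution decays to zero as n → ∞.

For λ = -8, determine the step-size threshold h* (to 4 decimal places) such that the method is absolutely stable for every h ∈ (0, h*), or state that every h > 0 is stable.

Test eqn y'=λy, z=hλ:
  k1=λy_n ⇒ h·k1=z·y_n;  k2=λ(1+13/14z)y_n ⇒ h·k2=z(1+13/14z)y_n
  y_{n+1}/y_n = 1 + 5/8z + 3/8z(1+13/14z) = 1 + z + 39/112z²
  R(z) = 1 + z + 39/112z².

Solve |R(x)|<1 on ℝ⁻.
x=-1.32: |R|=0.2867
R=1: x+39/112x²=0 ⇒ x=−112/39=-2.8718; min R=1−1/(4·39/112)=0.2821>−1
Confirm numerically:
  x=-2.601: |R|=0.75474 <1
  x=-2.446: |R|=0.63734 <1
  x=-2.424: |R|=0.62203 <1
  x=-3.319: |R|=1.51685 >1
  x=-3.193: |R|=1.35713 >1
  x=-3.135: |R|=1.28733 >1
Interval (-2.8718, 0).

(-2.8718,0); λ=-8 ⇒ h* = (112/39)/8 = 0.3590.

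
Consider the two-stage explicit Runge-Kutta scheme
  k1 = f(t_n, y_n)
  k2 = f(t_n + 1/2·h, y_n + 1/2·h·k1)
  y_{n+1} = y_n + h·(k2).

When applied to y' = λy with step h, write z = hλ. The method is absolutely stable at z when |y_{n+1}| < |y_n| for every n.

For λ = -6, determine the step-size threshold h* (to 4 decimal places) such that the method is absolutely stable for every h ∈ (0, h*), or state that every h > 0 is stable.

(-2.0000,0); λ=-6 ⇒ h* = (2)/6 = 0.3333.

With y'=λy (z=hλ):
  k1=λy_n ⇒ h·k1=z·y_n;  k2=λ(1+1/2z)y_n ⇒ h·k2=z(1+1/2z)y_n
  y_{n+1}/y_n = 1 + z(1+1/2z) = 1 + z + 1/2z²
  so R(z) = 1 + z + 1/2z².

Need |R(x)|<1, x<0.
x=-1.65: |R|=0.7112
R=1: x+1/2x²=0 ⇒ x=−2=-2.0000; min R=1−1/(4·1/2)=0.5000>−1
Confirm numerically:
  x=-1.753: |R|=0.78350 <1
  x=-1.202: |R|=0.52040 <1
  x=-1.105: |R|=0.50551 <1
  x=-2.463: |R|=1.57018 >1
  x=-2.325: |R|=1.37781 >1
So |R|<1 on (-2.0000, 0).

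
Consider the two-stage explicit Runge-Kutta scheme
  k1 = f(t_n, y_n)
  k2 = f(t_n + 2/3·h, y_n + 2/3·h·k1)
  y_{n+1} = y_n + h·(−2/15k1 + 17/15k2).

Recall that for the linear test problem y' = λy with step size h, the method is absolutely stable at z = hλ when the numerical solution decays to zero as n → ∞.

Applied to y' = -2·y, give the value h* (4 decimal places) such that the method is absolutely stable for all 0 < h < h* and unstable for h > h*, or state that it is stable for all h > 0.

(-1.3235,0); λ=-2 ⇒ h* = (45/34)/2 = 0.6618.

With y'=λy (z=hλ):
  k1=λy_n ⇒ h·k1=z·y_n;  k2=λ(1+2/3z)y_n ⇒ h·k2=z(1+2/3z)y_n
  y_{n+1}/y_n = 1 − 2/15z + 17/15z(1+2/3z) = 1 + z + 34/45z²
  R(z) = 1 + z + 34/45z².

Find x<0 with |R(x)|<1.
x=-1.25: |R|=0.9306
R=1: x+34/45x²=0 ⇒ x=−45/34=-1.3235; min R=1−1/(4·34/45)=0.6691>−1
Confirm numerically:
  x=-0.954: |R|=0.73364 <1
  x=-0.843: |R|=0.69393 <1
  x=-0.824: |R|=0.68900 <1
  x=-1.781: |R|=1.61559 >1
  x=-1.751: |R|=1.56553 >1
  x=-1.635: |R|=1.38477 >1
So |R|<1 on (-1.3235, 0).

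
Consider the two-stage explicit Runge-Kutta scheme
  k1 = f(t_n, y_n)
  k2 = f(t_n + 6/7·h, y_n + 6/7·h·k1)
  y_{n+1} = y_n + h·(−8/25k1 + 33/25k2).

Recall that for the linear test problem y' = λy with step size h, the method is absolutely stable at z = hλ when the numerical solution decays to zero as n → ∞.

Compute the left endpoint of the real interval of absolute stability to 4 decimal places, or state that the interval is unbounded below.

On y'=λy, z=hλ:
  k1=λy_n ⇒ h·k1=z·y_n;  k2=λ(1+6/7z)y_n ⇒ h·k2=z(1+6/7z)y_n
  y_{n+1}/y_n = 1 − 8/25z + 33/25z(1+6/7z) = 1 + z + 198/175z²
  ⇒ R(z) = 1 + z + 198/175z².

Solve |R(x)|<1 on ℝ⁻.
x=-0.79: |R|=0.9161
R=1: x+198/175x²=0 ⇒ x=−175/198=-0.8838; min R=1−1/(4·198/175)=0.7790>−1
Confirm numerically:
  x=-0.629: |R|=0.81864 <1
  x=-0.536: |R|=0.78905 <1
  x=-0.531: |R|=0.78802 <1
  x=-0.977: |R|=1.10298 >1
  x=-0.968: |R|=1.09218 >1
Stable set (-0.8838, 0).

z* = -0.8838.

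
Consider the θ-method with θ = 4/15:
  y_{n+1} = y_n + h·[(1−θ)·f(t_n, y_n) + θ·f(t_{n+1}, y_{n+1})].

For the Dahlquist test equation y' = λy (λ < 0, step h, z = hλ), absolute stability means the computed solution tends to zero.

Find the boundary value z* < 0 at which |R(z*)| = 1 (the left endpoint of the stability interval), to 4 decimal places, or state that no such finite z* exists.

z* = -4.2857.

With y'=λy (z=hλ):
  y_{n+1} = y_n + z·[11/15·y_n + 4/15·y_{n+1}] ⇒ (1 − 4/15z)y_{n+1} = (1 + 11/15z)y_n
  ⇒ R(z) = (1 + 11/15z)/(1 − 4/15z).

Need |R(x)|<1, x<0.
x=-1.59: |R|=0.1166
R=−1: 1+11/15x = −1+4/15x ⇒ -7/15x=2 ⇒ x=2/(-7/15)=-4.2857
Confirm numerically:
  x=-3.769: |R|=0.87974 <1
  x=-3.430: |R|=0.79143 <1
  x=-3.403: |R|=0.78404 <1
  x=-2.680: |R|=0.56299 <1
  x=-4.671: |R|=1.08007 >1
  x=-4.463: |R|=1.03778 >1
So |R|<1 on (-4.2857, 0).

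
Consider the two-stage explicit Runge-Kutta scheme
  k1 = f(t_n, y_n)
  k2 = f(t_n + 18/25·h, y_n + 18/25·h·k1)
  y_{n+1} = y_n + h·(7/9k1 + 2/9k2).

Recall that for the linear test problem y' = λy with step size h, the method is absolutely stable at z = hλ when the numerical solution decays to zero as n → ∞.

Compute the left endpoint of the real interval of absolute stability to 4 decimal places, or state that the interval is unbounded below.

On y'=λy, z=hλ:
  k1=λy_n ⇒ h·k1=z·y_n;  k2=λ(1+18/25z)y_n ⇒ h·k2=z(1+18/25z)y_n
  y_{n+1}/y_n = 1 + 7/9z + 2/9z(1+18/25z) = 1 + z + 4/25z²
  R(z) = 1 + z + 4/25z².

Find x<0 with |R(x)|<1.
x=-1.57: |R|=0.1756
R=1: x+4/25x²=0 ⇒ x=−25/4=-6.2500; min R=1−1/(4·4/25)=-0.5625>−1
Confirm numerically:
  x=-4.718: |R|=0.15648 <1
  x=-3.742: |R|=0.50159 <1
  x=-3.513: |R|=0.53841 <1
  x=-6.611: |R|=1.38185 >1
  x=-6.605: |R|=1.37516 >1
  x=-6.471: |R|=1.22881 >1
Interval (-6.2500, 0).

left endpoint -6.2500.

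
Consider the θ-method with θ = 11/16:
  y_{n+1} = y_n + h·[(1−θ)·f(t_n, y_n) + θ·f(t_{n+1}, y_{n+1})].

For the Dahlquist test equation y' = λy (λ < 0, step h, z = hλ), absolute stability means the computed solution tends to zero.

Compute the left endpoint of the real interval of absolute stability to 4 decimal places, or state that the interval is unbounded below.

Test eqn y'=λy, z=hλ:
  y_{n+1} = y_n + z·[5/16·y_n + 11/16·y_{n+1}] ⇒ (1 − 11/16z)y_{n+1} = (1 + 5/16z)y_n
  so R(z) = (1 + 5/16z)/(1 − 11/16z).

Boundary: |R(x)|=1, x<0.
x=-0.92: |R|=0.4364
x=-2: |R|=0.1579
x=-10: |R|=0.2698
x=-100: |R|=0.4337
θ=11/16≥1/2 ⇒ |1+5/16x|<|1−11/16x| ∀x<0 ⇒ unbounded interval.

unbounded; (−∞, 0).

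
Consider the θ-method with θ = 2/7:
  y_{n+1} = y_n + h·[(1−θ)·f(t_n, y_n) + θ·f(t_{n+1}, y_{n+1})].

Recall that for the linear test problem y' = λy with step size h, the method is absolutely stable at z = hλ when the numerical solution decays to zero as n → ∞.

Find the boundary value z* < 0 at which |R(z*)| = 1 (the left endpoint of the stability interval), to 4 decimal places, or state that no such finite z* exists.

With y'=λy (z=hλ):
  y_{n+1} = y_n + z·[5/7·y_n + 2/7·y_{n+1}] ⇒ (1 − 2/7z)y_{n+1} = (1 + 5/7z)y_n
  ⇒ R(z) = (1 + 5/7z)/(1 − 2/7z).

Need |R(x)|<1, x<0.
x=-1.02: |R|=0.2102
R=−1: 1+5/7x = −1+2/7x ⇒ -3/7x=2 ⇒ x=2/(-3/7)=-4.6667
Confirm numerically:
  x=-2.981: |R|=0.60986 <1
  x=-2.920: |R|=0.59190 <1
  x=-2.431: |R|=0.43458 <1
  x=-2.208: |R|=0.35389 <1
  x=-5.114: |R|=1.07790 >1
  x=-4.863: |R|=1.03521 >1
Stable set (-4.6667, 0).

left endpoint -4.6667.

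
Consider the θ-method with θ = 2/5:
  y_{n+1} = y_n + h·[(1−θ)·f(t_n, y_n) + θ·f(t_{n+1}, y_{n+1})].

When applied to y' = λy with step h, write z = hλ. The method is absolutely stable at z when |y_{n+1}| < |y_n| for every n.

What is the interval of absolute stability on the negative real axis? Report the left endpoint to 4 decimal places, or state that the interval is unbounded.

z∈(-10.0000,0).

On y'=λy, z=hλ:
  y_{n+1} = y_n + z·[3/5·y_n + 2/5·y_{n+1}] ⇒ (1 − 2/5z)y_{n+1} = (1 + 3/5z)y_n
  R(z) = (1 + 3/5z)/(1 − 2/5z).

Solve |R(x)|<1 on ℝ⁻.
x=-1.6: |R|=0.0244
R=−1: 1+3/5x = −1+2/5x ⇒ -1/5x=2 ⇒ x=2/(-1/5)=-10.0000
Confirm numerically:
  x=-9.748: |R|=0.98971 <1
  x=-9.609: |R|=0.98385 <1
  x=-7.852: |R|=0.89625 <1
  x=-7.790: |R|=0.89261 <1
  x=-10.531: |R|=1.02037 >1
  x=-10.308: |R|=1.01202 >1
  x=-10.119: |R|=1.00472 >1
Stable set (-10.0000, 0).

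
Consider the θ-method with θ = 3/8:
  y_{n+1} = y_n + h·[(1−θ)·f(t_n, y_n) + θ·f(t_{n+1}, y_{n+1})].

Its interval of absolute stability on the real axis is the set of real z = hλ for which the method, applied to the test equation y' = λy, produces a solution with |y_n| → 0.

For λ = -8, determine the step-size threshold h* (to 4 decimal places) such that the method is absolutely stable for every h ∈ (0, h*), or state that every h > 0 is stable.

On y'=λy, z=hλ:
  y_{n+1} = y_n + z·[5/8·y_n + 3/8·y_{n+1}] ⇒ (1 − 3/8z)y_{n+1} = (1 + 5/8z)y_n
  ⇒ R(z) = (1 + 5/8z)/(1 − 3/8z).

Find x<0 with |R(x)|<1.
x=-0.37: |R|=0.6751
R=−1: 1+5/8x = −1+3/8x ⇒ -1/4x=2 ⇒ x=2/(-1/4)=-8.0000
Confirm numerically:
  x=-7.900: |R|=0.99369 <1
  x=-7.326: |R|=0.95503 <1
  x=-7.305: |R|=0.95354 <1
  x=-4.373: |R|=0.65652 <1
  x=-8.563: |R|=1.03342 >1
  x=-8.280: |R|=1.01705 >1
  x=-8.206: |R|=1.01263 >1
Interval (-8.0000, 0).

(-8.0000,0); λ=-8 ⇒ h* = (8)/8 = 1.0000.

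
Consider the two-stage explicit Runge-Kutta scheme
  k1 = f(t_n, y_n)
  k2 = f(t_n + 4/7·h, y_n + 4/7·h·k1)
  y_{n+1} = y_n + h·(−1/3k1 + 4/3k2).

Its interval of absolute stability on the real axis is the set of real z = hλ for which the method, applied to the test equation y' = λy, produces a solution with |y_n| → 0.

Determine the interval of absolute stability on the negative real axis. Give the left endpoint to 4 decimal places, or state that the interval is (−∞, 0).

z∈(-1.3125,0).

With y'=λy (z=hλ):
  k1=λy_n ⇒ h·k1=z·y_n;  k2=λ(1+4/7z)y_n ⇒ h·k2=z(1+4/7z)y_n
  y_{n+1}/y_n = 1 − 1/3z + 4/3z(1+4/7z) = 1 + z + 16/21z²
  R(z) = 1 + z + 16/21z².

Need |R(x)|<1, x<0.
x=-1.32: |R|=1.0075
R=1: x+16/21x²=0 ⇒ x=−21/16=-1.3125; min R=1−1/(4·16/21)=0.6719>−1
Confirm numerically:
  x=-1.290: |R|=0.97789 <1
  x=-0.717: |R|=0.67469 <1
  x=-0.655: |R|=0.67188 <1
  x=-0.624: |R|=0.67267 <1
  x=-1.910: |R|=1.86950 >1
  x=-1.725: |R|=1.54214 >1
  x=-1.691: |R|=1.48765 >1
So |R|<1 on (-1.3125, 0).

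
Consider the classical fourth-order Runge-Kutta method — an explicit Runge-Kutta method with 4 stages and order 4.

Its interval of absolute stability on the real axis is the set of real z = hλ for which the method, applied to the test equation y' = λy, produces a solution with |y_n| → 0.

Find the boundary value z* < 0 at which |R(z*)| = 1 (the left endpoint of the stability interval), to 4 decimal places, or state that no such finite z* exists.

On y'=λy, z=hλ:
  order 4, 4-stage ⇒ R(z)=1+z+z^2/2+z^3/6+z^4/24
  (e.g. R(-1.54)=0.27144, |R|=0.27144)

Boundary: |R(x)|=1, x<0.
x=-1.54: |R|=0.2714
|R(-3.14)|=1.6804 |R(-2.49)|=0.6387 |R(-1.53)|=0.2718
Bisect:
  x_lo=-3.2773 |R|=2.0332  x_hi=-0.1330 |R|=0.8755
  mid=-1.70517 |R|=0.27456 →hi
  mid=-2.49125 |R|=0.63993 →hi
  mid=-2.88429 |R|=1.15981 →lo
  mid=-2.68777 |R|=0.86265 →hi
  mid=-2.78603 |R|=1.00111 →lo
  mid=-2.73690 |R|=0.92946 →hi
  mid=-2.76147 |R|=0.96467 →hi
  ...
  [-2.78546,-2.78526] ⇒ x*=-2.7853
So |R|<1 on (-2.7853, 0).

z* = -2.7853.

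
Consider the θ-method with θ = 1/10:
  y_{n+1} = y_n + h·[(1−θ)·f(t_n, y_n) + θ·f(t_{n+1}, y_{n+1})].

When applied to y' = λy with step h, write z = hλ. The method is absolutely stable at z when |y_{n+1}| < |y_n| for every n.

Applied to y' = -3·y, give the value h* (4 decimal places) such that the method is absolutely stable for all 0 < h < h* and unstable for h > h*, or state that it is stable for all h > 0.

(-2.5000,0); λ=-3 ⇒ h* = (5/2)/3 = 0.8333.

With y'=λy (z=hλ):
  y_{n+1} = y_n + z·[9/10·y_n + 1/10·y_{n+1}] ⇒ (1 − 1/10z)y_{n+1} = (1 + 9/10z)y_n
  Hence R(z) = (1 + 9/10z)/(1 − 1/10z).

Need |R(x)|<1, x<0.
x=-1.17: |R|=0.0474
R=−1: 1+9/10x = −1+1/10x ⇒ -4/5x=2 ⇒ x=2/(-4/5)=-2.5000
Confirm numerically:
  x=-1.523: |R|=0.32170 <1
  x=-1.458: |R|=0.27247 <1
  x=-1.416: |R|=0.24036 <1
  x=-2.899: |R|=1.24746 >1
  x=-2.680: |R|=1.11356 >1
So |R|<1 on (-2.5000, 0).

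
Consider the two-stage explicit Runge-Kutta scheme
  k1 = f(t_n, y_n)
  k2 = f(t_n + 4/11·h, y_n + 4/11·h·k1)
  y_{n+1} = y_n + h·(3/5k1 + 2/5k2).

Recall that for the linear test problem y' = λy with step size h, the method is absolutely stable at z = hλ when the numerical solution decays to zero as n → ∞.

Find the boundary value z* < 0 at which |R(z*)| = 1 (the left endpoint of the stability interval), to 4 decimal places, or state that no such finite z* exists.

With y'=λy (z=hλ):
  k1=λy_n ⇒ h·k1=z·y_n;  k2=λ(1+4/11z)y_n ⇒ h·k2=z(1+4/11z)y_n
  y_{n+1}/y_n = 1 + 3/5z + 2/5z(1+4/11z) = 1 + z + 8/55z²
  Hence R(z) = 1 + z + 8/55z².

Need |R(x)|<1, x<0.
x=-1.32: |R|=0.0666
R=1: x+8/55x²=0 ⇒ x=−55/8=-6.8750; min R=1−1/(4·8/55)=-0.7188>−1
Confirm numerically:
  x=-6.673: |R|=0.80394 <1
  x=-6.445: |R|=0.59689 <1
  x=-4.762: |R|=0.46358 <1
  x=-4.178: |R|=0.63899 <1
  x=-7.464: |R|=1.63946 >1
  x=-7.383: |R|=1.54554 >1
  x=-6.986: |R|=1.11279 >1
So |R|<1 on (-6.8750, 0).

z* = -6.8750.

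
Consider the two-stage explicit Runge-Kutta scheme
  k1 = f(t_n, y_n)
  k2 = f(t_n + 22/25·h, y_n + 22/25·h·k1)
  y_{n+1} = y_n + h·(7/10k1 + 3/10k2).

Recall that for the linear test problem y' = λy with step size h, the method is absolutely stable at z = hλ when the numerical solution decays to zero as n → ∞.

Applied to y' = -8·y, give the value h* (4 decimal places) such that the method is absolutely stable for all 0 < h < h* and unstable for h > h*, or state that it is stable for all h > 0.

With y'=λy (z=hλ):
  k1=λy_n ⇒ h·k1=z·y_n;  k2=λ(1+22/25z)y_n ⇒ h·k2=z(1+22/25z)y_n
  y_{n+1}/y_n = 1 + 7/10z + 3/10z(1+22/25z) = 1 + z + 33/125z²
  R(z) = 1 + z + 33/125z².

Boundary: |R(x)|=1, x<0.
x=-0.55: |R|=0.5299
R=1: x+33/125x²=0 ⇒ x=−125/33=-3.7879; min R=1−1/(4·33/125)=0.0530>−1
Confirm numerically:
  x=-3.186: |R|=0.49376 <1
  x=-2.789: |R|=0.26453 <1
  x=-1.829: |R|=0.05414 <1
  x=-4.327: |R|=1.61585 >1
  x=-3.833: |R|=1.04566 >1
Interval (-3.7879, 0).

(-3.7879,0); λ=-8 ⇒ h* = (125/33)/8 = 0.4735.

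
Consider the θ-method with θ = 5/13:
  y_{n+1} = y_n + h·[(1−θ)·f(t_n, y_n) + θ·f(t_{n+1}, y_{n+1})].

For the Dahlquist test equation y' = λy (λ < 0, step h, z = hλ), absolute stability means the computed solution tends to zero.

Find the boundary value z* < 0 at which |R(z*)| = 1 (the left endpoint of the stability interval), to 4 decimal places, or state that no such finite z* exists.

left endpoint -8.6667.

On y'=λy, z=hλ:
  y_{n+1} = y_n + z·[8/13·y_n + 5/13·y_{n+1}] ⇒ (1 − 5/13z)y_{n+1} = (1 + 8/13z)y_n
  ⇒ R(z) = (1 + 8/13z)/(1 − 5/13z).

Boundary: |R(x)|=1, x<0.
x=-0.72: |R|=0.4361
R=−1: 1+8/13x = −1+5/13x ⇒ -3/13x=2 ⇒ x=2/(-3/13)=-8.6667
Confirm numerically:
  x=-6.284: |R|=0.83908 <1
  x=-6.271: |R|=0.83797 <1
  x=-4.334: |R|=0.62509 <1
  x=-9.155: |R|=1.02493 >1
  x=-9.115: |R|=1.02296 >1
  x=-9.069: |R|=1.02069 >1
Stable set (-8.6667, 0).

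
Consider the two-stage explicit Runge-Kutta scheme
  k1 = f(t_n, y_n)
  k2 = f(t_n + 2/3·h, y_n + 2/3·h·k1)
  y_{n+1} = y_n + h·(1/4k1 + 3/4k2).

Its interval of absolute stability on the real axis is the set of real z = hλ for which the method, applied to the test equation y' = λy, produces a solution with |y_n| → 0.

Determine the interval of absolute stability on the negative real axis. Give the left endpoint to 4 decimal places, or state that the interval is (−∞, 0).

With y'=λy (z=hλ):
  k1=λy_n ⇒ h·k1=z·y_n;  k2=λ(1+2/3z)y_n ⇒ h·k2=z(1+2/3z)y_n
  y_{n+1}/y_n = 1 + 1/4z + 3/4z(1+2/3z) = 1 + z + 1/2z²
  ⇒ R(z) = 1 + z + 1/2z².

Boundary: |R(x)|=1, x<0.
x=-0.65: |R|=0.5613
R=1: x+1/2x²=0 ⇒ x=−2=-2.0000; min R=1−1/(4·1/2)=0.5000>−1
Confirm numerically:
  x=-1.891: |R|=0.89694 <1
  x=-1.803: |R|=0.82240 <1
  x=-1.740: |R|=0.77380 <1
  x=-2.379: |R|=1.45082 >1
  x=-2.166: |R|=1.17978 >1
Interval (-2.0000, 0).

(-2.0000, 0).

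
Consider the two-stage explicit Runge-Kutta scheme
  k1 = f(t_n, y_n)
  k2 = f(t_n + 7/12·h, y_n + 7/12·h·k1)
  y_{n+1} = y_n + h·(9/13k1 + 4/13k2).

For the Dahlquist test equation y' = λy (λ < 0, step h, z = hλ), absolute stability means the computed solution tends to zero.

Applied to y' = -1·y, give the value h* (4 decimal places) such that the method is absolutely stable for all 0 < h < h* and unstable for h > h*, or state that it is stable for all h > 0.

(-5.5714,0); λ=-1 ⇒ h* = (39/7)/1 = 5.5714.

Test eqn y'=λy, z=hλ:
  k1=λy_n ⇒ h·k1=z·y_n;  k2=λ(1+7/12z)y_n ⇒ h·k2=z(1+7/12z)y_n
  y_{n+1}/y_n = 1 + 9/13z + 4/13z(1+7/12z) = 1 + z + 7/39z²
  ⇒ R(z) = 1 + z + 7/39z².

Find x<0 with |R(x)|<1.
x=-1.12: |R|=0.1051
R=1: x+7/39x²=0 ⇒ x=−39/7=-5.5714; min R=1−1/(4·7/39)=-0.3929>−1
Confirm numerically:
  x=-4.997: |R|=0.48480 <1
  x=-3.508: |R|=0.29922 <1
  x=-3.360: |R|=0.33366 <1
  x=-2.488: |R|=0.37695 <1
  x=-5.946: |R|=1.39975 >1
  x=-5.663: |R|=1.09308 >1
So |R|<1 on (-5.5714, 0).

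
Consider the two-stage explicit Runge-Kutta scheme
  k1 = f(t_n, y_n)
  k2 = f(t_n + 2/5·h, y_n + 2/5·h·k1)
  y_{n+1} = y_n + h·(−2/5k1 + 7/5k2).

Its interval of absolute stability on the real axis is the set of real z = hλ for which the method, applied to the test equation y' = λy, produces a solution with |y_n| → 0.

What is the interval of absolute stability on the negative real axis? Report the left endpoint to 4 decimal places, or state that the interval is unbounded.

(-1.7857, 0).

On y'=λy, z=hλ:
  k1=λy_n ⇒ h·k1=z·y_n;  k2=λ(1+2/5z)y_n ⇒ h·k2=z(1+2/5z)y_n
  y_{n+1}/y_n = 1 − 2/5z + 7/5z(1+2/5z) = 1 + z + 14/25z²
  so R(z) = 1 + z + 14/25z².

Boundary: |R(x)|=1, x<0.
x=-0.35: |R|=0.7186
R=1: x+14/25x²=0 ⇒ x=−25/14=-1.7857; min R=1−1/(4·14/25)=0.5536>−1
Confirm numerically:
  x=-1.721: |R|=0.93763 <1
  x=-1.052: |R|=0.56775 <1
  x=-0.976: |R|=0.55744 <1
  x=-0.856: |R|=0.55433 <1
  x=-2.304: |R|=1.66871 >1
  x=-2.116: |R|=1.39138 >1
  x=-2.057: |R|=1.31250 >1
Interval (-1.7857, 0).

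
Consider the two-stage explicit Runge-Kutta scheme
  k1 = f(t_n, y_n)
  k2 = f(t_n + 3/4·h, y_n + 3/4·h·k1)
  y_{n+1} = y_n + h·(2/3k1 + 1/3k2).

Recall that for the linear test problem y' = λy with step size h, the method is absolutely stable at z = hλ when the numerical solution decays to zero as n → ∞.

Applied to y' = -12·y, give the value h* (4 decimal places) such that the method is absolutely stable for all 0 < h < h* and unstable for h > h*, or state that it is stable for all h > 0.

With y'=λy (z=hλ):
  k1=λy_n ⇒ h·k1=z·y_n;  k2=λ(1+3/4z)y_n ⇒ h·k2=z(1+3/4z)y_n
  y_{n+1}/y_n = 1 + 2/3z + 1/3z(1+3/4z) = 1 + z + 1/4z²
  R(z) = 1 + z + 1/4z².

Find x<0 with |R(x)|<1.
x=-0.9: |R|=0.3025
R=1: x+1/4x²=0 ⇒ x=−4=-4.0000; min R=1−1/(4·1/4)=0.0000>−1
Confirm numerically:
  x=-3.721: |R|=0.74046 <1
  x=-3.642: |R|=0.67404 <1
  x=-2.544: |R|=0.07398 <1
  x=-4.263: |R|=1.28029 >1
  x=-4.164: |R|=1.17072 >1
  x=-4.118: |R|=1.12148 >1
Interval (-4.0000, 0).

(-4.0000,0); λ=-12 ⇒ h* = (4)/12 = 0.3333.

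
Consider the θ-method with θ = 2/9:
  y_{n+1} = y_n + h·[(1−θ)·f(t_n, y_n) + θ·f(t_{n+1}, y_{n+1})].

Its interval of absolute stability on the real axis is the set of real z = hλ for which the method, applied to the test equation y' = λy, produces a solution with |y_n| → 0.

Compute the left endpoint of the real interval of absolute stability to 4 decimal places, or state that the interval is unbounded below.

Set f=λy, z=hλ:
  y_{n+1} = y_n + z·[7/9·y_n + 2/9·y_{n+1}] ⇒ (1 − 2/9z)y_{n+1} = (1 + 7/9z)y_n
  Hence R(z) = (1 + 7/9z)/(1 − 2/9z).

Find x<0 with |R(x)|<1.
x=-0.88: |R|=0.2639
R=−1: 1+7/9x = −1+2/9x ⇒ -5/9x=2 ⇒ x=2/(-5/9)=-3.6000
Confirm numerically:
  x=-3.355: |R|=0.92202 <1
  x=-3.202: |R|=0.87081 <1
  x=-2.171: |R|=0.46447 <1
  x=-1.943: |R|=0.35705 <1
  x=-3.979: |R|=1.11175 >1
  x=-3.792: |R|=1.05789 >1
So |R|<1 on (-3.6000, 0).

left endpoint -3.6000.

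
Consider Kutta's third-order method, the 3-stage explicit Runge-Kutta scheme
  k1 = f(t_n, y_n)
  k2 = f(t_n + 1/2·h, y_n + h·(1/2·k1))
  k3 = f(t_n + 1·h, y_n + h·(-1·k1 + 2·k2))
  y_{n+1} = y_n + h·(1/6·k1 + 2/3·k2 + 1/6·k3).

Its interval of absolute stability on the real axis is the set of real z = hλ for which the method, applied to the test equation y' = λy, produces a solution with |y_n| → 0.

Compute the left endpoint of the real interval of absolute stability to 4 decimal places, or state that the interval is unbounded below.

z* = -2.5127.

With y'=λy (z=hλ):
  order 3, 3-stage ⇒ R(z)=1+z+z^2/2+z^3/6
  (e.g. R(-1.15)=0.25777, |R|=0.25777)

Boundary: |R(x)|=1, x<0.
x=-1.15: |R|=0.2578
|R(-1.93)|=0.2657 |R(-1.59)|=0.0041 |R(-1.25)|=0.2057
Bisect:
  x_lo=-3.3880 |R|=3.1303  x_hi=-0.3781 |R|=0.6843
  mid=-1.88308 |R|=0.22298 →hi
  mid=-2.63555 |R|=1.21363 →lo
  mid=-2.25931 |R|=0.62918 →hi
  mid=-2.44743 |R|=0.89579 →hi
  mid=-2.54149 |R|=1.04789 →lo
  mid=-2.49446 |R|=0.97019 →hi
  mid=-2.51797 |R|=1.00862 →lo
  ...
  [-2.51283,-2.51265] ⇒ x*=-2.5127
Stable set (-2.5127, 0).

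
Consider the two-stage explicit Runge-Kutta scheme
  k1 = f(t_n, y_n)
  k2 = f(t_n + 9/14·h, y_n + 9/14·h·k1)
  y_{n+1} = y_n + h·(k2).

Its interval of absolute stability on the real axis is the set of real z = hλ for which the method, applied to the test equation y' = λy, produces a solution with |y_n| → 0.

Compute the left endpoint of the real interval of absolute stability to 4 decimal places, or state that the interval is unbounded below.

z* = -1.5556.

Set f=λy, z=hλ:
  k1=λy_n ⇒ h·k1=z·y_n;  k2=λ(1+9/14z)y_n ⇒ h·k2=z(1+9/14z)y_n
  y_{n+1}/y_n = 1 + z(1+9/14z) = 1 + z + 9/14z²
  Hence R(z) = 1 + z + 9/14z².

Boundary: |R(x)|=1, x<0.
x=-1.34: |R|=0.8143
R=1: x+9/14x²=0 ⇒ x=−14/9=-1.5556; min R=1−1/(4·9/14)=0.6111>−1
Confirm numerically:
  x=-1.486: |R|=0.93355 <1
  x=-1.410: |R|=0.86806 <1
  x=-1.202: |R|=0.72680 <1
  x=-2.066: |R|=1.67794 >1
  x=-1.595: |R|=1.04044 >1
So |R|<1 on (-1.5556, 0).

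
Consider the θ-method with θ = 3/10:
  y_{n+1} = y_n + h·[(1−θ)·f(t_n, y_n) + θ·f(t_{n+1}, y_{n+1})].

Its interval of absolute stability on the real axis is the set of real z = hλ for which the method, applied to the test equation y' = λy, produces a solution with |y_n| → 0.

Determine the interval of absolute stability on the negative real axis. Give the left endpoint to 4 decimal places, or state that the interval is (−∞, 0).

Set f=λy, z=hλ:
  y_{n+1} = y_n + z·[7/10·y_n + 3/10·y_{n+1}] ⇒ (1 − 3/10z)y_{n+1} = (1 + 7/10z)y_n
  so R(z) = (1 + 7/10z)/(1 − 3/10z).

Solve |R(x)|<1 on ℝ⁻.
x=-1.06: |R|=0.1958
R=−1: 1+7/10x = −1+3/10x ⇒ -2/5x=2 ⇒ x=2/(-2/5)=-5.0000
Confirm numerically:
  x=-4.904: |R|=0.98446 <1
  x=-2.680: |R|=0.48559 <1
  x=-2.002: |R|=0.25078 <1
  x=-5.561: |R|=1.08410 >1
  x=-5.530: |R|=1.07973 >1
  x=-5.469: |R|=1.07104 >1
Interval (-5.0000, 0).

z∈(-5.0000,0).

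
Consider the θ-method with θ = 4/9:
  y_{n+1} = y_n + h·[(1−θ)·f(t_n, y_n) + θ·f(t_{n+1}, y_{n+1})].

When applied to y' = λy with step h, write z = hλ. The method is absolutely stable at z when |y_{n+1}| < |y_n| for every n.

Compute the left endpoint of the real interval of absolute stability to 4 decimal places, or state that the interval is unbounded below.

z* = -18.0000.

On y'=λy, z=hλ:
  y_{n+1} = y_n + z·[5/9·y_n + 4/9·y_{n+1}] ⇒ (1 − 4/9z)y_{n+1} = (1 + 5/9z)y_n
  ⇒ R(z) = (1 + 5/9z)/(1 − 4/9z).

Boundary: |R(x)|=1, x<0.
x=-1.56: |R|=0.0787
R=−1: 1+5/9x = −1+4/9x ⇒ -1/9x=2 ⇒ x=2/(-1/9)=-18.0000
Confirm numerically:
  x=-17.909: |R|=0.99887 <1
  x=-17.479: |R|=0.99340 <1
  x=-8.474: |R|=0.77793 <1
  x=-18.528: |R|=1.00635 >1
  x=-18.337: |R|=1.00409 >1
Interval (-18.0000, 0).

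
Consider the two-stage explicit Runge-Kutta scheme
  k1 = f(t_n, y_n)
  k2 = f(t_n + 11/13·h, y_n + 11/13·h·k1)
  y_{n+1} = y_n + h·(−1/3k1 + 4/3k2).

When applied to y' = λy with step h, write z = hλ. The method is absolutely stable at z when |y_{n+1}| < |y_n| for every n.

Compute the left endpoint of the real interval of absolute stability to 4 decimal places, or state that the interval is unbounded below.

left endpoint -0.8864.

With y'=λy (z=hλ):
  k1=λy_n ⇒ h·k1=z·y_n;  k2=λ(1+11/13z)y_n ⇒ h·k2=z(1+11/13z)y_n
  y_{n+1}/y_n = 1 − 1/3z + 4/3z(1+11/13z) = 1 + z + 44/39z²
  R(z) = 1 + z + 44/39z².

Need |R(x)|<1, x<0.
x=-0.85: |R|=0.9651
R=1: x+44/39x²=0 ⇒ x=−39/44=-0.8864; min R=1−1/(4·44/39)=0.7784>−1
Confirm numerically:
  x=-0.830: |R|=0.94722 <1
  x=-0.388: |R|=0.78184 <1
  x=-1.460: |R|=1.94488 >1
  x=-1.141: |R|=1.32779 >1
Interval (-0.8864, 0).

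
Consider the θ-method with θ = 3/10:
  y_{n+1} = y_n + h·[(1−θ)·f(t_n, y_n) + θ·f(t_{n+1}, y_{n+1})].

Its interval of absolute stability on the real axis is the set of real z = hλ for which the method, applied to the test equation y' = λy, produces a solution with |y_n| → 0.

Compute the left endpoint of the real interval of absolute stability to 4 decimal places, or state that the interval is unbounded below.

Test eqn y'=λy, z=hλ:
  y_{n+1} = y_n + z·[7/10·y_n + 3/10·y_{n+1}] ⇒ (1 − 3/10z)y_{n+1} = (1 + 7/10z)y_n
  so R(z) = (1 + 7/10z)/(1 − 3/10z).

Find x<0 with |R(x)|<1.
x=-1.08: |R|=0.1843
R=−1: 1+7/10x = −1+3/10x ⇒ -2/5x=2 ⇒ x=2/(-2/5)=-5.0000
Confirm numerically:
  x=-3.627: |R|=0.73699 <1
  x=-3.254: |R|=0.64659 <1
  x=-2.382: |R|=0.38925 <1
  x=-5.475: |R|=1.07190 >1
  x=-5.374: |R|=1.05727 >1
So |R|<1 on (-5.0000, 0).

z* = -5.0000.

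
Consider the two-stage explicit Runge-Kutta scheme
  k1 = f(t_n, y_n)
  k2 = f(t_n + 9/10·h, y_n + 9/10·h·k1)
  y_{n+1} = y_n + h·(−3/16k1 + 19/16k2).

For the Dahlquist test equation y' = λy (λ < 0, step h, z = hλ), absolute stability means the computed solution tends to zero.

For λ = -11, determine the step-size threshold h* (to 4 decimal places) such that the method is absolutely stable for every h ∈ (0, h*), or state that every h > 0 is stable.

(-0.9357,0); λ=-11 ⇒ h* = (160/171)/11 = 0.0851.

On y'=λy, z=hλ:
  k1=λy_n ⇒ h·k1=z·y_n;  k2=λ(1+9/10z)y_n ⇒ h·k2=z(1+9/10z)y_n
  y_{n+1}/y_n = 1 − 3/16z + 19/16z(1+9/10z) = 1 + z + 171/160z²
  R(z) = 1 + z + 171/160z².

Solve |R(x)|<1 on ℝ⁻.
x=-1.19: |R|=1.3235
R=1: x+171/160x²=0 ⇒ x=−160/171=-0.9357; min R=1−1/(4·171/160)=0.7661>−1
Confirm numerically:
  x=-0.885: |R|=0.95207 <1
  x=-0.638: |R|=0.79703 <1
  x=-0.585: |R|=0.78075 <1
  x=-0.557: |R|=0.77458 <1
  x=-1.452: |R|=1.80125 >1
  x=-1.150: |R|=1.26342 >1
So |R|<1 on (-0.9357, 0).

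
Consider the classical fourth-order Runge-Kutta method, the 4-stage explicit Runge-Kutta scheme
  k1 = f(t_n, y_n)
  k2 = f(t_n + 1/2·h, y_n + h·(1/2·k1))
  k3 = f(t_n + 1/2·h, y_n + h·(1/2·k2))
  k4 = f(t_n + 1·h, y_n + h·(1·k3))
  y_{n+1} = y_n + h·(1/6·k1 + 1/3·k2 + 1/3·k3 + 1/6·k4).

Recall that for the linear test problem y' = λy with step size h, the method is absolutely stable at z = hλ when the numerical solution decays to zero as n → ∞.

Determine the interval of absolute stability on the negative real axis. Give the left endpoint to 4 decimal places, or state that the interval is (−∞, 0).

(-2.7853, 0).

Test eqn y'=λy, z=hλ:
  order 4, 4-stage ⇒ R(z)=1+z+z^2/2+z^3/6+z^4/24
  (e.g. R(-1.37)=0.28667, |R|=0.28667)

Solve |R(x)|<1 on ℝ⁻.
x=-1.37: |R|=0.2867
|R(-3.17)|=1.7528 |R(-2.53)|=0.6786 |R(-2.34)|=0.5116
Bisect:
  x_lo=-3.1883 |R|=1.7981  x_hi=-0.2865 |R|=0.7509
  mid=-1.73738 |R|=0.27746 →hi
  mid=-2.46281 |R|=0.61314 →hi
  mid=-2.82553 |R|=1.06238 →lo
  mid=-2.64417 |R|=0.80726 →hi
  mid=-2.73485 |R|=0.92658 →hi
  mid=-2.78019 |R|=0.99234 →hi
  mid=-2.80286 |R|=1.02681 →lo
  mid=-2.79153 |R|=1.00944 →lo
  mid=-2.78586 |R|=1.00086 →lo
  mid=-2.78303 |R|=0.99659 →hi
  ...
  [-2.78533,-2.78515] ⇒ x*=-2.7853
Interval (-2.7853, 0).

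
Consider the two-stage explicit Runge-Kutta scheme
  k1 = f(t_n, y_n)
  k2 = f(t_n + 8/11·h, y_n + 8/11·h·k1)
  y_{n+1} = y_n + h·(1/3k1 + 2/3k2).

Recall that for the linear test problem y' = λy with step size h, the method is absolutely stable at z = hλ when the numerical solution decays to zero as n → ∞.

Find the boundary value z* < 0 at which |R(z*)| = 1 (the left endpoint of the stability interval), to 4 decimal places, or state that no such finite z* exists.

left endpoint -2.0625.

With y'=λy (z=hλ):
  k1=λy_n ⇒ h·k1=z·y_n;  k2=λ(1+8/11z)y_n ⇒ h·k2=z(1+8/11z)y_n
  y_{n+1}/y_n = 1 + 1/3z + 2/3z(1+8/11z) = 1 + z + 16/33z²
  R(z) = 1 + z + 16/33z².

Need |R(x)|<1, x<0.
x=-0.34: |R|=0.7160
R=1: x+16/33x²=0 ⇒ x=−33/16=-2.0625; min R=1−1/(4·16/33)=0.4844>−1
Confirm numerically:
  x=-1.816: |R|=0.78296 <1
  x=-1.187: |R|=0.49614 <1
  x=-0.971: |R|=0.48614 <1
  x=-2.552: |R|=1.60567 >1
  x=-2.281: |R|=1.24165 >1
  x=-2.106: |R|=1.04442 >1
Interval (-2.0625, 0).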